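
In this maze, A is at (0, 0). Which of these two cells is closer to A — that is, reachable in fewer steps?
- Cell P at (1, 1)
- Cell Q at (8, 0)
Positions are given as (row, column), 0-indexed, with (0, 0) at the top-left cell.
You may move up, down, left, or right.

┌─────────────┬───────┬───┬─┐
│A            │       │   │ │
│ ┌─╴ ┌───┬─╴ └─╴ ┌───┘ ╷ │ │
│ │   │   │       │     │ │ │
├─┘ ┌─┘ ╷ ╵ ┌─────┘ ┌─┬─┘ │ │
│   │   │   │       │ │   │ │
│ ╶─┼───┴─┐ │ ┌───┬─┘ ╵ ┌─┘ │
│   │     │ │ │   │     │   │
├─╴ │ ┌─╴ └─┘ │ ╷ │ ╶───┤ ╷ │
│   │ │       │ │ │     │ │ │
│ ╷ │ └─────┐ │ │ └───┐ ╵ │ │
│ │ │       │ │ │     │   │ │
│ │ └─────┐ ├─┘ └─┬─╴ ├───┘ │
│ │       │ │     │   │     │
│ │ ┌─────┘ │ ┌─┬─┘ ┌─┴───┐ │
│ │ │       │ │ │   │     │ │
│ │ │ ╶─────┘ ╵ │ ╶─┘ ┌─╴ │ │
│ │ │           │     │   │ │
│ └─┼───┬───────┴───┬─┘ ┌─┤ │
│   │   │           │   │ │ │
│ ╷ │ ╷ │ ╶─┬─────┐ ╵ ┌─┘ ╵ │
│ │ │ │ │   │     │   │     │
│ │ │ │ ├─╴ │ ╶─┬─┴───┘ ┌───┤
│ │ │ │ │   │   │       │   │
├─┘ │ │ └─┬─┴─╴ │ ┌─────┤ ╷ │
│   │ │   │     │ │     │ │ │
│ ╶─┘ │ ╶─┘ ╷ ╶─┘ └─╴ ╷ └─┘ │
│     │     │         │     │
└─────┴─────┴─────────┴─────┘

Shortest path A → P at (1, 1): 4 steps
Shortest path A → Q at (8, 0): 14 steps

P is closer (4 steps vs 14 steps).

Path to P:

┌─────────────┬───────┬───┬─┐
│A → ↓        │       │   │ │
│ ┌─╴ ┌───┬─╴ └─╴ ┌───┘ ╷ │ │
│ │P ↲│   │       │     │ │ │
├─┘ ┌─┘ ╷ ╵ ┌─────┘ ┌─┬─┘ │ │
│   │   │   │       │ │   │ │
│ ╶─┼───┴─┐ │ ┌───┬─┘ ╵ ┌─┘ │
│   │     │ │ │   │     │   │
├─╴ │ ┌─╴ └─┘ │ ╷ │ ╶───┤ ╷ │
│   │ │       │ │ │     │ │ │
│ ╷ │ └─────┐ │ │ └───┐ ╵ │ │
│ │ │       │ │ │     │   │ │
│ │ └─────┐ ├─┘ └─┬─╴ ├───┘ │
│ │       │ │     │   │     │
│ │ ┌─────┘ │ ┌─┬─┘ ┌─┴───┐ │
│ │ │       │ │ │   │     │ │
│ │ │ ╶─────┘ ╵ │ ╶─┘ ┌─╴ │ │
│ │ │           │     │   │ │
│ └─┼───┬───────┴───┬─┘ ┌─┤ │
│   │   │           │   │ │ │
│ ╷ │ ╷ │ ╶─┬─────┐ ╵ ┌─┘ ╵ │
│ │ │ │ │   │     │   │     │
│ │ │ │ ├─╴ │ ╶─┬─┴───┘ ┌───┤
│ │ │ │ │   │   │       │   │
├─┘ │ │ └─┬─┴─╴ │ ┌─────┤ ╷ │
│   │ │   │     │ │     │ │ │
│ ╶─┘ │ ╶─┘ ╷ ╶─┘ └─╴ ╷ └─┘ │
│     │     │         │     │
└─────┴─────┴─────────┴─────┘

Path to Q:

┌─────────────┬───────┬───┬─┐
│A → ↓        │       │   │ │
│ ┌─╴ ┌───┬─╴ └─╴ ┌───┘ ╷ │ │
│ │↓ ↲│   │       │     │ │ │
├─┘ ┌─┘ ╷ ╵ ┌─────┘ ┌─┬─┘ │ │
│↓ ↲│   │   │       │ │   │ │
│ ╶─┼───┴─┐ │ ┌───┬─┘ ╵ ┌─┘ │
│↳ ↓│     │ │ │   │     │   │
├─╴ │ ┌─╴ └─┘ │ ╷ │ ╶───┤ ╷ │
│↓ ↲│ │       │ │ │     │ │ │
│ ╷ │ └─────┐ │ │ └───┐ ╵ │ │
│↓│ │       │ │ │     │   │ │
│ │ └─────┐ ├─┘ └─┬─╴ ├───┘ │
│↓│       │ │     │   │     │
│ │ ┌─────┘ │ ┌─┬─┘ ┌─┴───┐ │
│↓│ │       │ │ │   │     │ │
│ │ │ ╶─────┘ ╵ │ ╶─┘ ┌─╴ │ │
│Q│ │           │     │   │ │
│ └─┼───┬───────┴───┬─┘ ┌─┤ │
│   │   │           │   │ │ │
│ ╷ │ ╷ │ ╶─┬─────┐ ╵ ┌─┘ ╵ │
│ │ │ │ │   │     │   │     │
│ │ │ │ ├─╴ │ ╶─┬─┴───┘ ┌───┤
│ │ │ │ │   │   │       │   │
├─┘ │ │ └─┬─┴─╴ │ ┌─────┤ ╷ │
│   │ │   │     │ │     │ │ │
│ ╶─┘ │ ╶─┘ ╷ ╶─┘ └─╴ ╷ └─┘ │
│     │     │         │     │
└─────┴─────┴─────────┴─────┘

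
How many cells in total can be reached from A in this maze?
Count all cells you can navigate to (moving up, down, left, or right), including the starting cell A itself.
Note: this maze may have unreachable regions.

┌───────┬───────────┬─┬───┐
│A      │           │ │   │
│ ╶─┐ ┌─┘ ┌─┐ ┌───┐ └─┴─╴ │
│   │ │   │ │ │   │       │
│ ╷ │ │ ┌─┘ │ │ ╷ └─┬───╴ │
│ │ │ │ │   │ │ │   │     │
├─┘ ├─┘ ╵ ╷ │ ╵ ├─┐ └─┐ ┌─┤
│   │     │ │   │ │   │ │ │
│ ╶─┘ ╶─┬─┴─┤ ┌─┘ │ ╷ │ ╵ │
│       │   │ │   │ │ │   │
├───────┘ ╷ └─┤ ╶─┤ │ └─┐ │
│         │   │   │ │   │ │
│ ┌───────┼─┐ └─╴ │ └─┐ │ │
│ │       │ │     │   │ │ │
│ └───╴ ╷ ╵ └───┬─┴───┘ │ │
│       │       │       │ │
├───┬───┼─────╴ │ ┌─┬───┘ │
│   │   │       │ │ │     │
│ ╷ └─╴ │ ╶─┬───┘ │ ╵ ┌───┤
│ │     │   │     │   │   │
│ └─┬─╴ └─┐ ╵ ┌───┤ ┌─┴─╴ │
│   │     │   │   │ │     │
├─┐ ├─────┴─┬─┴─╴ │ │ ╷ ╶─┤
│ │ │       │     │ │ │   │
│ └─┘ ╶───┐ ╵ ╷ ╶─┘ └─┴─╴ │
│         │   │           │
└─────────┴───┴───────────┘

Using BFS/flood-fill to find all reachable cells from A:
Maze size: 13 × 13 = 169 total cells
15 cell(s) are walled off and cannot be reached from A.
Reachable cells: 154

Reachable region (· marks reachable cells):

┌───────┬───────────┬─┬───┐
│A · · ·│· · · · · ·│ │· ·│
│ ╶─┐ ┌─┘ ┌─┐ ┌───┐ └─┴─╴ │
│· ·│·│· ·│·│·│· ·│· · · ·│
│ ╷ │ │ ┌─┘ │ │ ╷ └─┬───╴ │
│·│·│·│·│· ·│·│·│· ·│· · ·│
├─┘ ├─┘ ╵ ╷ │ ╵ ├─┐ └─┐ ┌─┤
│· ·│· · ·│·│· ·│·│· ·│·│·│
│ ╶─┘ ╶─┬─┴─┤ ┌─┘ │ ╷ │ ╵ │
│· · · ·│· ·│·│· ·│·│·│· ·│
├───────┘ ╷ └─┤ ╶─┤ │ └─┐ │
│· · · · ·│· ·│· ·│·│· ·│·│
│ ┌───────┼─┐ └─╴ │ └─┐ │ │
│·│· · · ·│·│· · ·│· ·│·│·│
│ └───╴ ╷ ╵ └───┬─┴───┘ │ │
│· · · ·│· · · ·│· · · ·│·│
├───┬───┼─────╴ │ ┌─┬───┘ │
│   │   │· · · ·│·│·│· · ·│
│ ╷ └─╴ │ ╶─┬───┘ │ ╵ ┌───┤
│ │     │· ·│· · ·│· ·│· ·│
│ └─┬─╴ └─┐ ╵ ┌───┤ ┌─┴─╴ │
│   │     │· ·│· ·│·│· · ·│
├─┐ ├─────┴─┬─┴─╴ │ │ ╷ ╶─┤
│·│ │· · · ·│· · ·│·│·│· ·│
│ └─┘ ╶───┐ ╵ ╷ ╶─┘ └─┴─╴ │
│· · · · ·│· ·│· · · · · ·│
└─────────┴───┴───────────┘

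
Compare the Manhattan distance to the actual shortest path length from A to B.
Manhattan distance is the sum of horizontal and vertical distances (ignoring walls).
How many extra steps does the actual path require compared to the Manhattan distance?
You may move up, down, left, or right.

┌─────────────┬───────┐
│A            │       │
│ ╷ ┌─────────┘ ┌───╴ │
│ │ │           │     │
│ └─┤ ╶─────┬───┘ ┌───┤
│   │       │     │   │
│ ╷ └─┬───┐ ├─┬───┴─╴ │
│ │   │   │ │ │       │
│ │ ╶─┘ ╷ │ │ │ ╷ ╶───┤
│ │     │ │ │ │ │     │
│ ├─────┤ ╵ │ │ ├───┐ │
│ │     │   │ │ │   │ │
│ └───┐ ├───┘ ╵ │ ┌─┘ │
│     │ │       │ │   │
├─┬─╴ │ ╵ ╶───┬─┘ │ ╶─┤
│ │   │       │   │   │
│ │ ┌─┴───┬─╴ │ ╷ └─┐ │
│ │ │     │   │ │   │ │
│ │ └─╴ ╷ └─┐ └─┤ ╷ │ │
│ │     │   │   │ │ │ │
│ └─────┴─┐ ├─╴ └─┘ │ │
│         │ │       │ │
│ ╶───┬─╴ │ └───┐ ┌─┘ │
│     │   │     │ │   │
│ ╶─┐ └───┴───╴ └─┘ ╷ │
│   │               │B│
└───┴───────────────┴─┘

Manhattan distance: |12 - 0| + |10 - 0| = 22
Actual path length: 28
Extra steps: 28 - 22 = 6

Solution:

┌─────────────┬───────┐
│A            │       │
│ ╷ ┌─────────┘ ┌───╴ │
│↓│ │           │     │
│ └─┤ ╶─────┬───┘ ┌───┤
│↓  │       │     │   │
│ ╷ └─┬───┐ ├─┬───┴─╴ │
│↓│   │   │ │ │       │
│ │ ╶─┘ ╷ │ │ │ ╷ ╶───┤
│↓│     │ │ │ │ │     │
│ ├─────┤ ╵ │ │ ├───┐ │
│↓│     │   │ │ │   │ │
│ └───┐ ├───┘ ╵ │ ┌─┘ │
│↳ → ↓│ │       │ │   │
├─┬─╴ │ ╵ ╶───┬─┘ │ ╶─┤
│ │↓ ↲│       │   │   │
│ │ ┌─┴───┬─╴ │ ╷ └─┐ │
│ │↓│  ↱ ↓│   │ │   │ │
│ │ └─╴ ╷ └─┐ └─┤ ╷ │ │
│ │↳ → ↑│↳ ↓│   │ │ │ │
│ └─────┴─┐ ├─╴ └─┘ │ │
│         │↓│       │ │
│ ╶───┬─╴ │ └───┐ ┌─┘ │
│     │   │↳ → ↓│ │↱ ↓│
│ ╶─┐ └───┴───╴ └─┘ ╷ │
│   │          ↳ → ↑│B│
└───┴───────────────┴─┘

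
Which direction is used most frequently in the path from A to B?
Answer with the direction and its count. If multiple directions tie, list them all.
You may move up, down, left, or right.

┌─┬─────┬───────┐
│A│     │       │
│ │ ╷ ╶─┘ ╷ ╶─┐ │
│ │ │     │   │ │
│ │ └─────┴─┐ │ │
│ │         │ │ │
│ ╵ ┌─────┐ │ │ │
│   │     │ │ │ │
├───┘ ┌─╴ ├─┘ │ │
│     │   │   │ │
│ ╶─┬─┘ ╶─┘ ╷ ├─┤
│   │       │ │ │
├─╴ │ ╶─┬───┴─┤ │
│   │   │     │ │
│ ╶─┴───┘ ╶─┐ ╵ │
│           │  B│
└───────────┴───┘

Directions: down, down, down, right, up, up, up, right, down, right, right, up, right, down, right, down, down, down, left, down, left, left, up, right, up, left, left, down, left, left, down, right, down, left, down, right, right, right, right, up, right, right, down, right
Counts: {'down': 14, 'right': 15, 'up': 7, 'left': 8}
Most common: right (15 times)

Solution:

┌─┬─────┬───────┐
│A│↱ ↓  │↱ ↓    │
│ │ ╷ ╶─┘ ╷ ╶─┐ │
│↓│↑│↳ → ↑│↳ ↓│ │
│ │ └─────┴─┐ │ │
│↓│↑        │↓│ │
│ ╵ ┌─────┐ │ │ │
│↳ ↑│↓ ← ↰│ │↓│ │
├───┘ ┌─╴ ├─┘ │ │
│↓ ← ↲│↱ ↑│↓ ↲│ │
│ ╶─┬─┘ ╶─┘ ╷ ├─┤
│↳ ↓│  ↑ ← ↲│ │ │
├─╴ │ ╶─┬───┴─┤ │
│↓ ↲│   │↱ → ↓│ │
│ ╶─┴───┘ ╶─┐ ╵ │
│↳ → → → ↑  │↳ B│
└───────────┴───┘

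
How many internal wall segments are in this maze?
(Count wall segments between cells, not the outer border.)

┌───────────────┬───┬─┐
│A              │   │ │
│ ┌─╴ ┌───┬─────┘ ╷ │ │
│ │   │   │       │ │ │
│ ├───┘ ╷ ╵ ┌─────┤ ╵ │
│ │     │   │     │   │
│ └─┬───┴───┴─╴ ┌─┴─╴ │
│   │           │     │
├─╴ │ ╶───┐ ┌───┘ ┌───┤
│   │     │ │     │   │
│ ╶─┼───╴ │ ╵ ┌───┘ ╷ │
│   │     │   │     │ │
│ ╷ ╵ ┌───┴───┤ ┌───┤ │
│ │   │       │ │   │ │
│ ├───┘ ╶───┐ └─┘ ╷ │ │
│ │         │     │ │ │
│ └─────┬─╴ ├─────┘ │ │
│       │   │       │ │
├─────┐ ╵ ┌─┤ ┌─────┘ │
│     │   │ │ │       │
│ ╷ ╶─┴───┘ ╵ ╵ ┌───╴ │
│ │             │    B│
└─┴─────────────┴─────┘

Counting internal wall segments:
Total internal walls: 100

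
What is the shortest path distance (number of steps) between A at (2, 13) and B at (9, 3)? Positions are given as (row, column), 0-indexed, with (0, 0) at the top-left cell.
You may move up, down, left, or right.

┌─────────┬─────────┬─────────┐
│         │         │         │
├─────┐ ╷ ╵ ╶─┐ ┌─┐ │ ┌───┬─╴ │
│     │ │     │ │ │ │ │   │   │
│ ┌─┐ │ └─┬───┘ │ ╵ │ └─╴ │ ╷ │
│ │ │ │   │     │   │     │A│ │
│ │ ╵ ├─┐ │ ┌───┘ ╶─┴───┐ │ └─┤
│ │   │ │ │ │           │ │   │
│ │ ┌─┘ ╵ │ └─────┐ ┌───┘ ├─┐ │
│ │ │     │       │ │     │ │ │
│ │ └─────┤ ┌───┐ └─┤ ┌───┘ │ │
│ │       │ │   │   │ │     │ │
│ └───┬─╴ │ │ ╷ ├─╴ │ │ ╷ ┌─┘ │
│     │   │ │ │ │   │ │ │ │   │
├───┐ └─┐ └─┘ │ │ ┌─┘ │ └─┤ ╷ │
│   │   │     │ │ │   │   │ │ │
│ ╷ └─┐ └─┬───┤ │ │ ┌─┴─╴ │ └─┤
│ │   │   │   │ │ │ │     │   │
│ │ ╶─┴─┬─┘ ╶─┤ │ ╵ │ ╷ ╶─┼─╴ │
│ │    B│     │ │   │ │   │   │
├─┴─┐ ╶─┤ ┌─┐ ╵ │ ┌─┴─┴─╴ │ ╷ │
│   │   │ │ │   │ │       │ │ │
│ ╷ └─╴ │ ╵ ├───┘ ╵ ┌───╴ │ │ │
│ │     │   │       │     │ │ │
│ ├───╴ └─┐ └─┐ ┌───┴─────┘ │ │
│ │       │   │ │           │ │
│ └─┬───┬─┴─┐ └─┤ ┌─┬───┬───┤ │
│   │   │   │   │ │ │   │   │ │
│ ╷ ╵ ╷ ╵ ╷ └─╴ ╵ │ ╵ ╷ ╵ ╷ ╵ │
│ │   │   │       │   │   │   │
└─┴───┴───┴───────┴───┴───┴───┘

Finding path from (2, 13) to (9, 3):
Path: (2,13) → (3,13) → (3,14) → (4,14) → (5,14) → (6,14) → (6,13) → (7,13) → (8,13) → (8,14) → (9,14) → (9,13) → (10,13) → (11,13) → (12,13) → (12,12) → (12,11) → (12,10) → (12,9) → (12,8) → (13,8) → (14,8) → (14,7) → (14,6) → (14,5) → (13,5) → (13,4) → (14,4) → (14,3) → (13,3) → (13,2) → (14,2) → (14,1) → (13,1) → (13,0) → (12,0) → (11,0) → (10,0) → (10,1) → (11,1) → (11,2) → (11,3) → (10,3) → (10,2) → (9,2) → (9,3)
Distance: 45 steps

Solution:

┌─────────┬─────────┬─────────┐
│         │         │         │
├─────┐ ╷ ╵ ╶─┐ ┌─┐ │ ┌───┬─╴ │
│     │ │     │ │ │ │ │   │   │
│ ┌─┐ │ └─┬───┘ │ ╵ │ └─╴ │ ╷ │
│ │ │ │   │     │   │     │A│ │
│ │ ╵ ├─┐ │ ┌───┘ ╶─┴───┐ │ └─┤
│ │   │ │ │ │           │ │↳ ↓│
│ │ ┌─┘ ╵ │ └─────┐ ┌───┘ ├─┐ │
│ │ │     │       │ │     │ │↓│
│ │ └─────┤ ┌───┐ └─┤ ┌───┘ │ │
│ │       │ │   │   │ │     │↓│
│ └───┬─╴ │ │ ╷ ├─╴ │ │ ╷ ┌─┘ │
│     │   │ │ │ │   │ │ │ │↓ ↲│
├───┐ └─┐ └─┘ │ │ ┌─┘ │ └─┤ ╷ │
│   │   │     │ │ │   │   │↓│ │
│ ╷ └─┐ └─┬───┤ │ │ ┌─┴─╴ │ └─┤
│ │   │   │   │ │ │ │     │↳ ↓│
│ │ ╶─┴─┬─┘ ╶─┤ │ ╵ │ ╷ ╶─┼─╴ │
│ │  ↱ B│     │ │   │ │   │↓ ↲│
├─┴─┐ ╶─┤ ┌─┐ ╵ │ ┌─┴─┴─╴ │ ╷ │
│↱ ↓│↑ ↰│ │ │   │ │       │↓│ │
│ ╷ └─╴ │ ╵ ├───┘ ╵ ┌───╴ │ │ │
│↑│↳ → ↑│   │       │     │↓│ │
│ ├───╴ └─┐ └─┐ ┌───┴─────┘ │ │
│↑│       │   │ │↓ ← ← ← ← ↲│ │
│ └─┬───┬─┴─┐ └─┤ ┌─┬───┬───┤ │
│↑ ↰│↓ ↰│↓ ↰│   │↓│ │   │   │ │
│ ╷ ╵ ╷ ╵ ╷ └─╴ ╵ │ ╵ ╷ ╵ ╷ ╵ │
│ │↑ ↲│↑ ↲│↑ ← ← ↲│   │   │   │
└─┴───┴───┴───────┴───┴───┴───┘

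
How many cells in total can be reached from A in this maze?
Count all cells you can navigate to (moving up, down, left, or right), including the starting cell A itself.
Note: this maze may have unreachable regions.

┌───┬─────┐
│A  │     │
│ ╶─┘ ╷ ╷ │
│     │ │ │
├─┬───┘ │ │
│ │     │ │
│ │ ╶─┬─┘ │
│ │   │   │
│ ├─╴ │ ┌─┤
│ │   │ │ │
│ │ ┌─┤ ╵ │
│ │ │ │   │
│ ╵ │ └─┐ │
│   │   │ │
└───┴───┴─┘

Using BFS/flood-fill to find all reachable cells from A:
Maze size: 7 × 5 = 35 total cells
3 cell(s) are walled off and cannot be reached from A.
Reachable cells: 32

Reachable region (· marks reachable cells):

┌───┬─────┐
│A ·│· · ·│
│ ╶─┘ ╷ ╷ │
│· · ·│·│·│
├─┬───┘ │ │
│·│· · ·│·│
│ │ ╶─┬─┘ │
│·│· ·│· ·│
│ ├─╴ │ ┌─┤
│·│· ·│·│·│
│ │ ┌─┤ ╵ │
│·│·│ │· ·│
│ ╵ │ └─┐ │
│· ·│   │·│
└───┴───┴─┘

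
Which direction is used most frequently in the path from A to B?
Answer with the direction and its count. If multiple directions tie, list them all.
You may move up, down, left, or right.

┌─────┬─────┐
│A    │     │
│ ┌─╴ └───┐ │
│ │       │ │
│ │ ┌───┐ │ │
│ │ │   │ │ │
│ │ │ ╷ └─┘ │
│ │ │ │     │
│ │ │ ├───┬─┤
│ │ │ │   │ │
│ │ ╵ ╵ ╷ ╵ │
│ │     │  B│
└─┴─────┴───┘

Directions: right, right, down, left, down, down, down, down, right, right, up, right, down, right
Counts: {'right': 6, 'down': 6, 'left': 1, 'up': 1}
Most common: down and right (tied at 6 times each)

Solution:

┌─────┬─────┐
│A → ↓│     │
│ ┌─╴ └───┐ │
│ │↓ ↲    │ │
│ │ ┌───┐ │ │
│ │↓│   │ │ │
│ │ │ ╷ └─┘ │
│ │↓│ │     │
│ │ │ ├───┬─┤
│ │↓│ │↱ ↓│ │
│ │ ╵ ╵ ╷ ╵ │
│ │↳ → ↑│↳ B│
└─┴─────┴───┘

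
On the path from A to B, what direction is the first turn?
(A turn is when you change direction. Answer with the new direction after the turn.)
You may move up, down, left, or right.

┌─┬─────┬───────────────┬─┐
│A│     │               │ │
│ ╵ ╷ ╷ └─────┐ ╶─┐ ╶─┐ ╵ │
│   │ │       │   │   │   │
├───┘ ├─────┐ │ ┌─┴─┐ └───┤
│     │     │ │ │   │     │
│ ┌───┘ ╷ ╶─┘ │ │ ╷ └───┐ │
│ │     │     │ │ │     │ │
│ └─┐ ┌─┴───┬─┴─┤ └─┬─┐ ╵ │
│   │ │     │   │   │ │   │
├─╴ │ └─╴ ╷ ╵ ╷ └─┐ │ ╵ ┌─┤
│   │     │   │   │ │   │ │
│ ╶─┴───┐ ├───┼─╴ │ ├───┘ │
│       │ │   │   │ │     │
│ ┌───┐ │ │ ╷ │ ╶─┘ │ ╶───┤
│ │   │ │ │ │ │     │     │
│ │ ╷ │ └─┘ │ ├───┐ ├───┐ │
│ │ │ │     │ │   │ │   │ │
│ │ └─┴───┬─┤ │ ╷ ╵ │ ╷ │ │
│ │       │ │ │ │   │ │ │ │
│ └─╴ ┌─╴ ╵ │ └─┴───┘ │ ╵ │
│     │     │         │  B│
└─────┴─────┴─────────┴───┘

Directions: down, right, up, right, down, down, left, left, down, down, right, down, left, down, right, right, right, down, down, right, right, up, up, right, down, down, down, down, right, right, right, right, up, up, right, down, down, right
First turn direction: right

Solution:

┌─┬─────┬───────────────┬─┐
│A│↱ ↓  │               │ │
│ ╵ ╷ ╷ └─────┐ ╶─┐ ╶─┐ ╵ │
│↳ ↑│↓│       │   │   │   │
├───┘ ├─────┐ │ ┌─┴─┐ └───┤
│↓ ← ↲│     │ │ │   │     │
│ ┌───┘ ╷ ╶─┘ │ │ ╷ └───┐ │
│↓│     │     │ │ │     │ │
│ └─┐ ┌─┴───┬─┴─┤ └─┬─┐ ╵ │
│↳ ↓│ │     │   │   │ │   │
├─╴ │ └─╴ ╷ ╵ ╷ └─┐ │ ╵ ┌─┤
│↓ ↲│     │   │   │ │   │ │
│ ╶─┴───┐ ├───┼─╴ │ ├───┘ │
│↳ → → ↓│ │↱ ↓│   │ │     │
│ ┌───┐ │ │ ╷ │ ╶─┘ │ ╶───┤
│ │   │↓│ │↑│↓│     │     │
│ │ ╷ │ └─┘ │ ├───┐ ├───┐ │
│ │ │ │↳ → ↑│↓│   │ │↱ ↓│ │
│ │ └─┴───┬─┤ │ ╷ ╵ │ ╷ │ │
│ │       │ │↓│ │   │↑│↓│ │
│ └─╴ ┌─╴ ╵ │ └─┴───┘ │ ╵ │
│     │     │↳ → → → ↑│↳ B│
└─────┴─────┴─────────┴───┘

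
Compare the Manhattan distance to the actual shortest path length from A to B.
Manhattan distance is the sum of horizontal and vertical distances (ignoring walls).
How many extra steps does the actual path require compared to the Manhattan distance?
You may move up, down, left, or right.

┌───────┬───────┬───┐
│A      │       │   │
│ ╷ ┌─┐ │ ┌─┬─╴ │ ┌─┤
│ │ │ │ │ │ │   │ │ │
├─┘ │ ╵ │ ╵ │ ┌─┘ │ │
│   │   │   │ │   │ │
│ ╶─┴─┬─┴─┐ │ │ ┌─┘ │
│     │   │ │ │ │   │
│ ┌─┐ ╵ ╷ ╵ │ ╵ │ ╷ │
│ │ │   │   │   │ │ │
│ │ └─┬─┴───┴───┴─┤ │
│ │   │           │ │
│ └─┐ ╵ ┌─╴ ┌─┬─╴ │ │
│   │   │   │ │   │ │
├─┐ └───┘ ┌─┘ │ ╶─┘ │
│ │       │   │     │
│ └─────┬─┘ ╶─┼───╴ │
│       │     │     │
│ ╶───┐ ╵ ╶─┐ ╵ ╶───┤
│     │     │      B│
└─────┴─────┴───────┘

Manhattan distance: |9 - 0| + |9 - 0| = 18
Actual path length: 30
Extra steps: 30 - 18 = 12

Solution:

┌───────┬───────┬───┐
│A ↓    │       │   │
│ ╷ ┌─┐ │ ┌─┬─╴ │ ┌─┤
│ │↓│ │ │ │ │   │ │ │
├─┘ │ ╵ │ ╵ │ ┌─┘ │ │
│↓ ↲│   │   │ │   │ │
│ ╶─┴─┬─┴─┐ │ │ ┌─┘ │
│↓    │   │ │ │ │   │
│ ┌─┐ ╵ ╷ ╵ │ ╵ │ ╷ │
│↓│ │   │   │   │ │ │
│ │ └─┬─┴───┴───┴─┤ │
│↓│   │    ↱ → → ↓│ │
│ └─┐ ╵ ┌─╴ ┌─┬─╴ │ │
│↳ ↓│   │↱ ↑│ │↓ ↲│ │
├─┐ └───┘ ┌─┘ │ ╶─┘ │
│ │↳ → → ↑│   │↳ → ↓│
│ └─────┬─┘ ╶─┼───╴ │
│       │     │↓ ← ↲│
│ ╶───┐ ╵ ╶─┐ ╵ ╶───┤
│     │     │  ↳ → B│
└─────┴─────┴───────┘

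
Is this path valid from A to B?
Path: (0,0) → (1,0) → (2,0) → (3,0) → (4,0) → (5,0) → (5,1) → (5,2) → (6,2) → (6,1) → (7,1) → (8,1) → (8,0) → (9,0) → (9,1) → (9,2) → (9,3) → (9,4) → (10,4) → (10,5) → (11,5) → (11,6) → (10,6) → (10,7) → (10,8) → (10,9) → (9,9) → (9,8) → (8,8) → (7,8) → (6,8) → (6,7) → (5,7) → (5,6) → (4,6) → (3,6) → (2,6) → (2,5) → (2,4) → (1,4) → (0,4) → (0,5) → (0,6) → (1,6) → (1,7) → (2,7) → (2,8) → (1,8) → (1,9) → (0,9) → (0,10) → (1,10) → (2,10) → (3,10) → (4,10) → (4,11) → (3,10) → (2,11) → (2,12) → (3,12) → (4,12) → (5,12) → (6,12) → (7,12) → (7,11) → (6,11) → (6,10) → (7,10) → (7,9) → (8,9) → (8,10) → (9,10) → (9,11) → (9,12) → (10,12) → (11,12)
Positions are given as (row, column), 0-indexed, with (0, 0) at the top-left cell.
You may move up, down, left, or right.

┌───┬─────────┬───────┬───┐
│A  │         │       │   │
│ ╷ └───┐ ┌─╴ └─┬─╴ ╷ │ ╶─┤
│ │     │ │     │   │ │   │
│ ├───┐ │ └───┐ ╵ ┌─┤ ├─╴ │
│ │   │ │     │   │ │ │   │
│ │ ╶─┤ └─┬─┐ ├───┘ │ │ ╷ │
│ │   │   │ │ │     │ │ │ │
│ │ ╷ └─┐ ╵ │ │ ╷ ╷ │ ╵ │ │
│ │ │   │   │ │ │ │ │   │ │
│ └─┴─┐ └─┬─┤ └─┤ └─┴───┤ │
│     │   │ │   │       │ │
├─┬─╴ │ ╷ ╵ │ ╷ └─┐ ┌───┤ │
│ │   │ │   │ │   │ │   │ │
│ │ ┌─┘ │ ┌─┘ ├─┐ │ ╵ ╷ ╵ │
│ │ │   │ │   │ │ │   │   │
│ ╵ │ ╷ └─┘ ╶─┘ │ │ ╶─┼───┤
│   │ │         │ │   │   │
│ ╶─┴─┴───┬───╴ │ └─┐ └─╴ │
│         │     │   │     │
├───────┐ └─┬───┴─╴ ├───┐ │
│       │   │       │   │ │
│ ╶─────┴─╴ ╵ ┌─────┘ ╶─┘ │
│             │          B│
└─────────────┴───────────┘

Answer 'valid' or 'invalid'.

Checking path validity:
Result: Invalid move at step 56: cannot move from (4, 11) to (3, 10).

invalid

Correct solution:

┌───┬─────────┬───────┬───┐
│A  │    ↱ → ↓│    ↱ ↓│   │
│ ╷ └───┐ ┌─╴ └─┬─╴ ╷ │ ╶─┤
│↓│     │↑│  ↳ ↓│↱ ↑│↓│   │
│ ├───┐ │ └───┐ ╵ ┌─┤ ├─╴ │
│↓│   │ │↑ ← ↰│↳ ↑│ │↓│↱ ↓│
│ │ ╶─┤ └─┬─┐ ├───┘ │ │ ╷ │
│↓│   │   │ │↑│     │↓│↑│↓│
│ │ ╷ └─┐ ╵ │ │ ╷ ╷ │ ╵ │ │
│↓│ │   │   │↑│ │ │ │↳ ↑│↓│
│ └─┴─┐ └─┬─┤ └─┤ └─┴───┤ │
│↳ → ↓│   │ │↑ ↰│       │↓│
├─┬─╴ │ ╷ ╵ │ ╷ └─┐ ┌───┤ │
│ │↓ ↲│ │   │ │↑ ↰│ │↓ ↰│↓│
│ │ ┌─┘ │ ┌─┘ ├─┐ │ ╵ ╷ ╵ │
│ │↓│   │ │   │ │↑│↓ ↲│↑ ↲│
│ ╵ │ ╷ └─┘ ╶─┘ │ │ ╶─┼───┤
│↓ ↲│ │         │↑│↳ ↓│   │
│ ╶─┴─┴───┬───╴ │ └─┐ └─╴ │
│↳ → → → ↓│     │↑ ↰│↳ → ↓│
├───────┐ └─┬───┴─╴ ├───┐ │
│       │↳ ↓│↱ → → ↑│   │↓│
│ ╶─────┴─╴ ╵ ┌─────┘ ╶─┘ │
│          ↳ ↑│          B│
└─────────────┴───────────┘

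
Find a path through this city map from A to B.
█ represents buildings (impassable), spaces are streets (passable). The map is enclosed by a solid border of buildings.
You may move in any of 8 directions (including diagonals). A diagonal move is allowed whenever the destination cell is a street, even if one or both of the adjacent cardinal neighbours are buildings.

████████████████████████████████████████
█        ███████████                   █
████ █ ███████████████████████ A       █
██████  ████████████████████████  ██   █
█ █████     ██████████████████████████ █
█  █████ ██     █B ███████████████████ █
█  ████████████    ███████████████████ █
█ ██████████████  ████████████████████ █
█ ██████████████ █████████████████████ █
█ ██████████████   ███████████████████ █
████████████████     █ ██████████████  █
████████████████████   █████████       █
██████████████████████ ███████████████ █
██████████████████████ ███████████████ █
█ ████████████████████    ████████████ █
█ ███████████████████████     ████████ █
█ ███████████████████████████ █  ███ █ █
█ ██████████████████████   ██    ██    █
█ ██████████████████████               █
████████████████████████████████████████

Finding the shortest path from A to B:
Movement: 8-directional
Path length: 45 steps
Directions: right → right → right → right → right → down-right → down-right → down → down → down → down → down → down → down → down → down → down → down → down → down-left → left → left → down-left → left → left → left → up-left → up-left → up-left → left → left → left → up-left → left → up-left → up → up-left → left → up-left → left → up-left → up-left → up → up → up-right

Solution:

████████████████████████████████████████
█        ███████████                   █
████ █ ███████████████████████ A→→→→↘  █
██████  ████████████████████████  ██ ↘ █
█ █████     ██████████████████████████↓█
█  █████ ██     █B ███████████████████↓█
█  ████████████ ↗  ███████████████████↓█
█ ██████████████↑ ████████████████████↓█
█ ██████████████↑█████████████████████↓█
█ ██████████████ ↖ ███████████████████↓█
████████████████  ↖← █ ██████████████ ↓█
████████████████████↖← █████████      ↓█
██████████████████████↖███████████████↓█
██████████████████████↑███████████████↓█
█ ████████████████████ ↖← ████████████↓█
█ ███████████████████████↖←←← ████████↓█
█ ███████████████████████████↖█  ███ █↙█
█ ██████████████████████   ██ ↖  ██↙←← █
█ ██████████████████████       ↖←←←    █
████████████████████████████████████████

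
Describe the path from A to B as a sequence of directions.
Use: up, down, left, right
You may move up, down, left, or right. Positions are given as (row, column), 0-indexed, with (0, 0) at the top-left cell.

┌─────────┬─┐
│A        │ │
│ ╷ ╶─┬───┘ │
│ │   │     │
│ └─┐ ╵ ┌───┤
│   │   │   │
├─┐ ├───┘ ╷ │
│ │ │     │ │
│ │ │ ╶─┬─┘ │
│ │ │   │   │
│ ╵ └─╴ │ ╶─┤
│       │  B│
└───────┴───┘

Finding the path and converting it to directions:
Path through cells: (0,0) → (1,0) → (2,0) → (2,1) → (3,1) → (4,1) → (5,1) → (5,2) → (5,3) → (4,3) → (4,2) → (3,2) → (3,3) → (3,4) → (2,4) → (2,5) → (3,5) → (4,5) → (4,4) → (5,4) → (5,5)
Directions: down, down, right, down, down, down, right, right, up, left, up, right, right, up, right, down, down, left, down, right

Solution:

┌─────────┬─┐
│A        │ │
│ ╷ ╶─┬───┘ │
│↓│   │     │
│ └─┐ ╵ ┌───┤
│↳ ↓│   │↱ ↓│
├─┐ ├───┘ ╷ │
│ │↓│↱ → ↑│↓│
│ │ │ ╶─┬─┘ │
│ │↓│↑ ↰│↓ ↲│
│ ╵ └─╴ │ ╶─┤
│  ↳ → ↑│↳ B│
└───────┴───┘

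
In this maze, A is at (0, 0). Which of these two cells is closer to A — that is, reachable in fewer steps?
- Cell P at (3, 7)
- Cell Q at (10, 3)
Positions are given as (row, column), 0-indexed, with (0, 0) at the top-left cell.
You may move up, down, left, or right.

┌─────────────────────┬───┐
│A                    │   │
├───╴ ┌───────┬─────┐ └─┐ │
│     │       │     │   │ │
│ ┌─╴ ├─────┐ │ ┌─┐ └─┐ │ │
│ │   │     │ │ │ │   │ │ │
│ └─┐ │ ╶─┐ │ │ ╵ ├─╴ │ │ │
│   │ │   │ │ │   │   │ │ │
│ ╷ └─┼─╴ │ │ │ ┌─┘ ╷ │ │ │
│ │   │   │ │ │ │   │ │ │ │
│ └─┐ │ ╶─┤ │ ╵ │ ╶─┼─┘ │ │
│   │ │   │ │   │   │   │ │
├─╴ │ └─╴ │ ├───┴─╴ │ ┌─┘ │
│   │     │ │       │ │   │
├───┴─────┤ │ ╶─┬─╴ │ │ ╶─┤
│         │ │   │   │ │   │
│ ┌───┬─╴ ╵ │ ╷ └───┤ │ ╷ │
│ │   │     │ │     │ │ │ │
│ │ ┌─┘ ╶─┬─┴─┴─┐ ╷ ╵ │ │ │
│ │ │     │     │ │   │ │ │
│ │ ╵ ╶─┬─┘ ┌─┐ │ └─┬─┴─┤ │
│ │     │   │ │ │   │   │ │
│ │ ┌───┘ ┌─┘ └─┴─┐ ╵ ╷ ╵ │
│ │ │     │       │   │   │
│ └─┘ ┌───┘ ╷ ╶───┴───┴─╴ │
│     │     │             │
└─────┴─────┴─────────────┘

Shortest path A → P at (3, 7): 44 steps
Shortest path A → Q at (10, 3): 35 steps

Q is closer (35 steps vs 44 steps).

Path to P:

┌─────────────────────┬───┐
│A → → → → → → → → → ↓│   │
├───╴ ┌───────┬─────┐ └─┐ │
│     │       │↓ ← ↰│↳ ↓│ │
│ ┌─╴ ├─────┐ │ ┌─┐ └─┐ │ │
│ │   │     │ │↓│ │↑ ↰│↓│ │
│ └─┐ │ ╶─┐ │ │ ╵ ├─╴ │ │ │
│   │ │   │ │ │P  │↱ ↑│↓│ │
│ ╷ └─┼─╴ │ │ │ ┌─┘ ╷ │ │ │
│ │   │   │ │ │ │↱ ↑│ │↓│ │
│ └─┐ │ ╶─┤ │ ╵ │ ╶─┼─┘ │ │
│   │ │   │ │   │↑ ↰│↓ ↲│ │
├─╴ │ └─╴ │ ├───┴─╴ │ ┌─┘ │
│   │     │ │↱ → → ↑│↓│   │
├───┴─────┤ │ ╶─┬─╴ │ │ ╶─┤
│         │ │↑ ↰│   │↓│   │
│ ┌───┬─╴ ╵ │ ╷ └───┤ │ ╷ │
│ │   │     │ │↑ ← ↰│↓│ │ │
│ │ ┌─┘ ╶─┬─┴─┴─┐ ╷ ╵ │ │ │
│ │ │     │     │ │↑ ↲│ │ │
│ │ ╵ ╶─┬─┘ ┌─┐ │ └─┬─┴─┤ │
│ │     │   │ │ │   │   │ │
│ │ ┌───┘ ┌─┘ └─┴─┐ ╵ ╷ ╵ │
│ │ │     │       │   │   │
│ └─┘ ┌───┘ ╷ ╶───┴───┴─╴ │
│     │     │             │
└─────┴─────┴─────────────┘

Path to Q:

┌─────────────────────┬───┐
│A → ↓                │   │
├───╴ ┌───────┬─────┐ └─┐ │
│↓ ← ↲│       │     │   │ │
│ ┌─╴ ├─────┐ │ ┌─┐ └─┐ │ │
│↓│   │↱ → ↓│ │ │ │   │ │ │
│ └─┐ │ ╶─┐ │ │ ╵ ├─╴ │ │ │
│↳ ↓│ │↑ ↰│↓│ │   │   │ │ │
│ ╷ └─┼─╴ │ │ │ ┌─┘ ╷ │ │ │
│ │↳ ↓│↱ ↑│↓│ │ │   │ │ │ │
│ └─┐ │ ╶─┤ │ ╵ │ ╶─┼─┘ │ │
│   │↓│↑ ↰│↓│   │   │   │ │
├─╴ │ └─╴ │ ├───┴─╴ │ ┌─┘ │
│   │↳ → ↑│↓│       │ │   │
├───┴─────┤ │ ╶─┬─╴ │ │ ╶─┤
│         │↓│   │   │ │   │
│ ┌───┬─╴ ╵ │ ╷ └───┤ │ ╷ │
│ │   │↓ ← ↲│ │     │ │ │ │
│ │ ┌─┘ ╶─┬─┴─┴─┐ ╷ ╵ │ │ │
│ │ │↓ ↲  │     │ │   │ │ │
│ │ ╵ ╶─┬─┘ ┌─┐ │ └─┬─┴─┤ │
│ │  ↳ Q│   │ │ │   │   │ │
│ │ ┌───┘ ┌─┘ └─┴─┐ ╵ ╷ ╵ │
│ │ │     │       │   │   │
│ └─┘ ┌───┘ ╷ ╶───┴───┴─╴ │
│     │     │             │
└─────┴─────┴─────────────┘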